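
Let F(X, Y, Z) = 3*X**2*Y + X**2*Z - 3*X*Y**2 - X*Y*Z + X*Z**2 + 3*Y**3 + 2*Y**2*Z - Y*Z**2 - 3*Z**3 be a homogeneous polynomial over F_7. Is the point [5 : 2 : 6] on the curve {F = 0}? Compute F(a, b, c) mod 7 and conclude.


F(5,2,6) ≡ 6 (mod 7); P is NOT on the curve.

Evaluate F(5, 2, 6) term-by-term (mod 7).
  3*X**2*Y ↦ 3·25·2·1 = 150
  X**2*Z ↦ 1·25·1·6 = 150
  -3*X*Y**2 ↦ -3·5·4·1 = -60
  -X*Y*Z ↦ -1·5·2·6 = -60
  X*Z**2 ↦ 1·5·1·36 = 180
  3*Y**3 ↦ 3·1·8·1 = 24
  2*Y**2*Z ↦ 2·1·4·6 = 48
  -Y*Z**2 ↦ -1·1·2·36 = -72
  -3*Z**3 ↦ -3·1·1·216 = -648
Sum: F(5, 2, 6) = (150) + (150) + (-60) + (-60) + (180) + (24) + (48) + (-72) + (-648) = -288.
Reducing mod 7: -288 ≡ 6 (mod 7).
Since F(a, b, c) ≡ 6 ≠ 0 (mod 7), P does NOT lie on the curve.


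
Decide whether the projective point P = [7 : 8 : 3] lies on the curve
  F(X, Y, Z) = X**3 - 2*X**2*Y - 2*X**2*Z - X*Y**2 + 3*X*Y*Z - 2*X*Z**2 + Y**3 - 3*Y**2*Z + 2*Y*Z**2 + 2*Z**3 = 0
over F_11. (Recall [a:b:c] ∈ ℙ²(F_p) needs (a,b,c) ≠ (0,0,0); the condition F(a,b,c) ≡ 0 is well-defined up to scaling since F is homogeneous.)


F(7,8,3) ≡ 0 (mod 11); P is on the curve.

Evaluate F(7, 8, 3) term-by-term (mod 11).
  X**3 ↦ 1·343·1·1 = 343
  -2*X**2*Y ↦ -2·49·8·1 = -784
  -2*X**2*Z ↦ -2·49·1·3 = -294
  -X*Y**2 ↦ -1·7·64·1 = -448
  3*X*Y*Z ↦ 3·7·8·3 = 504
  -2*X*Z**2 ↦ -2·7·1·9 = -126
  Y**3 ↦ 1·1·512·1 = 512
  -3*Y**2*Z ↦ -3·1·64·3 = -576
  2*Y*Z**2 ↦ 2·1·8·9 = 144
  2*Z**3 ↦ 2·1·1·27 = 54
Sum: F(7, 8, 3) = (343) + (-784) + (-294) + (-448) + (504) + (-126) + (512) + (-576) + (144) + (54) = -671.
Reducing mod 11: -671 ≡ 0 (mod 11).
Since F(a, b, c) ≡ 0 (mod 11), P lies on the curve.


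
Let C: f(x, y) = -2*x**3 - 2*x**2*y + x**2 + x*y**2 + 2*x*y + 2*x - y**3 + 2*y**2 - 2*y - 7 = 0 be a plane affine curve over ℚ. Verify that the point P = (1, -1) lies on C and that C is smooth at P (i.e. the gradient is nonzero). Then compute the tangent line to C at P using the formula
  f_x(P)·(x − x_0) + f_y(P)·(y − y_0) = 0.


Tangent line at P: x - 11*y - 12 = 0.

Step 1: f(1, -1) = 0, so P lies on C.
Step 2: partial derivatives
  f_x(x, y) = -6*x**2 - 4*x*y + 2*x + y**2 + 2*y + 2, f_y(x, y) = -2*x**2 + 2*x*y + 2*x - 3*y**2 + 4*y - 2.
  f_x(P) = 1, f_y(P) = -11 (gradient nonzero, so P is smooth).
Step 3: tangent line at P: 1·(x − 1) + -11·(y − -1) = 0.
Expanding: x - 11*y - 12 = 0.


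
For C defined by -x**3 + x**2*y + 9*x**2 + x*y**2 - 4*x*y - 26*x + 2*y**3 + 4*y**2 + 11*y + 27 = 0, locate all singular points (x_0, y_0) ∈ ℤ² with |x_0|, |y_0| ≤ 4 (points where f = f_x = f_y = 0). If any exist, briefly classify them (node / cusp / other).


Singular points: {(3, -1)}; classification: node.

Compute partial derivatives:
  f_x = -3*x**2 + 2*x*y + 18*x + y**2 - 4*y - 26.
  f_y = x**2 + 2*x*y - 4*x + 6*y**2 + 8*y + 11.
Scan x_0 ∈ {−4, ..., 4}. For each x_0, f_y(x_0, y) is a polynomial in y; find its integer roots y ∈ {−4, ..., 4}, then test f_x and f at those candidates.
  x = -4: f_y(-4, y) = 6*y**2 + 43; no integer root y with |y| ≤ 4.
  x = -3: f_y(-3, y) = 6*y**2 + 2*y + 32; no integer root y with |y| ≤ 4.
  x = -2: f_y(-2, y) = 6*y**2 + 4*y + 23; no integer root y with |y| ≤ 4.
  x = -1: f_y(-1, y) = 6*y**2 + 6*y + 16; no integer root y with |y| ≤ 4.
  x = 0: f_y(0, y) = 6*y**2 + 8*y + 11; no integer root y with |y| ≤ 4.
  x = 1: f_y(1, y) = 6*y**2 + 10*y + 8; no integer root y with |y| ≤ 4.
  x = 2: f_y(2, y) = 6*y**2 + 12*y + 7; no integer root y with |y| ≤ 4.
  x = 3: f_y(3, y) = 6*y**2 + 14*y + 8; vanishes at y ∈ {-1}. (3, -1): f_x = 0, f = 0 — SINGULAR.
  x = 4: f_y(4, y) = 6*y**2 + 16*y + 11; no integer root y with |y| ≤ 4.
Only singular point on the grid: (3, -1).
Classify: substitute x = 3 + u, y = -1 + v and expand: f = -u**3 + u**2*v - u**2 + u*v**2 + 2*v**3 + v**2.
No constant or linear terms (consistent with a singular point). Quadratic part: -u**2 + v**2. Cubic part: -u**3 + u**2*v + u*v**2 + 2*v**3.
The quadratic part v**2 - u**2 = (v − u)(v + u) splits into two distinct linear factors, so there are two distinct tangent lines y − -1 = ±(x − 3) — this is a node (ordinary double point).
Classification: node.


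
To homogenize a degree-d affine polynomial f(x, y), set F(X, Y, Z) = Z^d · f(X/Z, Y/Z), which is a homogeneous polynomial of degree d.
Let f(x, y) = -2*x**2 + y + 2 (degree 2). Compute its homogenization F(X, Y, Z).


F(X, Y, Z) = -2*X**2 + Y*Z + 2*Z**2

deg(f) = 2.
Substitute x = X/Z, y = Y/Z into f, then multiply by Z^2.
  monomial -2·x^2·y^0 ↦ -2·X^2·Y^0·Z^0.
  monomial 1·x^0·y^1 ↦ 1·X^0·Y^1·Z^1.
  monomial 2·x^0·y^0 ↦ 2·X^0·Y^0·Z^2.
Collecting: F(X, Y, Z) = -2*X**2 + Y*Z + 2*Z**2.


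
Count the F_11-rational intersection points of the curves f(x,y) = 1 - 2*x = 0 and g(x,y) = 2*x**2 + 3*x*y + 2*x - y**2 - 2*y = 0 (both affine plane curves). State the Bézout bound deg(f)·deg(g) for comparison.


Common zeros: {(6, 1), (6, 4)}; count = 2; Bézout bound = 2.

deg(f) = 1, deg(g) = 2, so Bézout bound = 2.
Scan x ∈ F_11. For each x, list the y ∈ F_11 with f(x, y) ≡ 0 and those with g(x, y) ≡ 0 (mod 11); the common zeros in that column are the intersection.
  x = 0: f ≡ 0 at y ∈ ∅; g ≡ 0 at y ∈ {0, 9}; common: ∅.
  x = 1: f ≡ 0 at y ∈ ∅; g ≡ 0 at y ∈ ∅; common: ∅.
  x = 2: f ≡ 0 at y ∈ ∅; g ≡ 0 at y ∈ {6, 9}; common: ∅.
  x = 3: f ≡ 0 at y ∈ ∅; g ≡ 0 at y ∈ ∅; common: ∅.
  x = 4: f ≡ 0 at y ∈ ∅; g ≡ 0 at y ∈ ∅; common: ∅.
  x = 5: f ≡ 0 at y ∈ ∅; g ≡ 0 at y ∈ ∅; common: ∅.
  x = 6: f ≡ 0 at y ∈ {0, 1, 2, 3, 4, 5, 6, 7, 8, 9, 10}; g ≡ 0 at y ∈ {1, 4}; common: {1, 4}.
  x = 7: f ≡ 0 at y ∈ ∅; g ≡ 0 at y ∈ ∅; common: ∅.
  x = 8: f ≡ 0 at y ∈ ∅; g ≡ 0 at y ∈ {1, 10}; common: ∅.
  x = 9: f ≡ 0 at y ∈ ∅; g ≡ 0 at y ∈ {4, 10}; common: ∅.
  x = 10: f ≡ 0 at y ∈ ∅; g ≡ 0 at y ∈ {0, 6}; common: ∅.
Collecting: common zeros = {(6, 1), (6, 4)}, so the count is 2.
Comparison with the Bézout bound: 2 ≤ 2 = deg(f)·deg(g), as expected for curves with no common component (the bound is attained).


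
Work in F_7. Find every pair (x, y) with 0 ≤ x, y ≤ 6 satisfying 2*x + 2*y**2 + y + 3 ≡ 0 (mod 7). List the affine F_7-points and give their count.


Affine F_7-points: {(2, 0), (2, 3), (4, 1), (4, 2), (5, 4), (5, 6), (6, 5)}; count = 7.

For each of the 49 pairs (x, y) ∈ F_7², evaluate f(x, y) mod 7. Record the zeros.
  x = 0: [0↦3, 1↦6, 2↦6, 3↦3, 4↦4, 5↦2, 6↦4]  zeros at y ∈ ∅
  x = 1: [0↦5, 1↦1, 2↦1, 3↦5, 4↦6, 5↦4, 6↦6]  zeros at y ∈ ∅
  x = 2: [0↦0, 1↦3, 2↦3, 3↦0, 4↦1, 5↦6, 6↦1]  zeros at y ∈ {0, 3}
  x = 3: [0↦2, 1↦5, 2↦5, 3↦2, 4↦3, 5↦1, 6↦3]  zeros at y ∈ ∅
  x = 4: [0↦4, 1↦0, 2↦0, 3↦4, 4↦5, 5↦3, 6↦5]  zeros at y ∈ {1, 2}
  x = 5: [0↦6, 1↦2, 2↦2, 3↦6, 4↦0, 5↦5, 6↦0]  zeros at y ∈ {4, 6}
  x = 6: [0↦1, 1↦4, 2↦4, 3↦1, 4↦2, 5↦0, 6↦2]  zeros at y ∈ {5}
Collecting zeros: affine points = {(2, 0), (2, 3), (4, 1), (4, 2), (5, 4), (5, 6), (6, 5)}.
Total count |C(F_7)_aff| = 7.


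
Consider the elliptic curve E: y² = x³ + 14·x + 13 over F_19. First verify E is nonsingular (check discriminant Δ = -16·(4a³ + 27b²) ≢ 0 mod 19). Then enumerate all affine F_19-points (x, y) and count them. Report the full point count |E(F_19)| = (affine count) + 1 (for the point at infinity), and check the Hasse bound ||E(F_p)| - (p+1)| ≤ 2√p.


Affine points = {(1, 3), (1, 16), (2, 7), (2, 12), (3, 5), (3, 14), (4, 0), (6, 3), (6, 16), (7, 6), (7, 13), (11, 4), (11, 15), (12, 3), (12, 16), (13, 6), (13, 13), (15, 8), (15, 11), (16, 1), (16, 18), (18, 6), (18, 13)}; affine count = 23; |E(F_19)| = 24.

Discriminant check: Δ ∝ 4a³ + 27b² = 4·14³ + 27·13² = 4·2744 + 27·169 ≡ 16 (mod 19). Nonzero ⇒ E is nonsingular.
For each x ∈ F_19, compute rhs = x³ + 14·x + 13 mod 19, then count y ∈ F_19 with y² ≡ rhs.
  x = 0: rhs = 13, matching y values: none (0 points).
  x = 1: rhs = 9, matching y values: 3, 16 (2 points).
  x = 2: rhs = 11, matching y values: 7, 12 (2 points).
  x = 3: rhs = 6, matching y values: 5, 14 (2 points).
  x = 4: rhs = 0, matching y values: 0 (1 points).
  x = 5: rhs = 18, matching y values: none (0 points).
  x = 6: rhs = 9, matching y values: 3, 16 (2 points).
  x = 7: rhs = 17, matching y values: 6, 13 (2 points).
  x = 8: rhs = 10, matching y values: none (0 points).
  x = 9: rhs = 13, matching y values: none (0 points).
  x = 10: rhs = 13, matching y values: none (0 points).
  x = 11: rhs = 16, matching y values: 4, 15 (2 points).
  x = 12: rhs = 9, matching y values: 3, 16 (2 points).
  x = 13: rhs = 17, matching y values: 6, 13 (2 points).
  x = 14: rhs = 8, matching y values: none (0 points).
  x = 15: rhs = 7, matching y values: 8, 11 (2 points).
  x = 16: rhs = 1, matching y values: 1, 18 (2 points).
  x = 17: rhs = 15, matching y values: none (0 points).
  x = 18: rhs = 17, matching y values: 6, 13 (2 points).
Total affine count: 23.
Full point count |E(F_19)| = 23 + 1 = 24.
Hasse bound: |24 − (19+1)| = |4| = 4 ≤ 2√19 ≈ 8.7178 ✓.


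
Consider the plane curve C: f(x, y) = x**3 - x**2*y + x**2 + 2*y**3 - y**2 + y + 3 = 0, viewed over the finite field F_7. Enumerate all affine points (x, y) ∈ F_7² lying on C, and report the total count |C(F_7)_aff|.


Affine F_7-points: {(0, 4), (2, 2), (3, 2), (3, 4), (3, 5), (5, 3), (6, 6)}; count = 7.

For each of the 49 pairs (x, y) ∈ F_7², evaluate f(x, y) mod 7. Record the zeros.
  x = 0: [0↦3, 1↦5, 2↦3, 3↦2, 4↦0, 5↦2, 6↦6]  zeros at y ∈ {4}
  x = 1: [0↦5, 1↦6, 2↦3, 3↦1, 4↦5, 5↦6, 6↦2]  zeros at y ∈ ∅
  x = 2: [0↦1, 1↦6, 2↦0, 3↦2, 4↦3, 5↦1, 6↦1]  zeros at y ∈ {2}
  x = 3: [0↦4, 1↦4, 2↦0, 3↦4, 4↦0, 5↦0, 6↦2]  zeros at y ∈ {2, 4, 5}
  x = 4: [0↦6, 1↦6, 2↦2, 3↦6, 4↦2, 5↦2, 6↦4]  zeros at y ∈ ∅
  x = 5: [0↦6, 1↦4, 2↦5, 3↦0, 4↦1, 5↦6, 6↦6]  zeros at y ∈ {3}
  x = 6: [0↦3, 1↦4, 2↦1, 3↦6, 4↦3, 5↦4, 6↦0]  zeros at y ∈ {6}
Collecting zeros: affine points = {(0, 4), (2, 2), (3, 2), (3, 4), (3, 5), (5, 3), (6, 6)}.
Total count |C(F_7)_aff| = 7.


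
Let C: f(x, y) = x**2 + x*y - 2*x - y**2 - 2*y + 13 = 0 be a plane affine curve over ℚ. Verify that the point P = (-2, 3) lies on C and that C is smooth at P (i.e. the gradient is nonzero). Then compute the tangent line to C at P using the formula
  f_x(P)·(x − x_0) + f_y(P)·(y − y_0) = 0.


Tangent line at P: -3*x - 10*y + 24 = 0.

Step 1: f(-2, 3) = 0, so P lies on C.
Step 2: partial derivatives
  f_x(x, y) = 2*x + y - 2, f_y(x, y) = x - 2*y - 2.
  f_x(P) = -3, f_y(P) = -10 (gradient nonzero, so P is smooth).
Step 3: tangent line at P: -3·(x − -2) + -10·(y − 3) = 0.
Expanding: -3*x - 10*y + 24 = 0.


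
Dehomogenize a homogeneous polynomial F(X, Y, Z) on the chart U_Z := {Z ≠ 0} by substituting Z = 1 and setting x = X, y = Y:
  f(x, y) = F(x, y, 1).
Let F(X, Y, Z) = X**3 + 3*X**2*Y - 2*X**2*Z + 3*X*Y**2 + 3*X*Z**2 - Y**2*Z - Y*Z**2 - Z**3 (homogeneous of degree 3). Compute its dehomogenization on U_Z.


f(x, y) = x**3 + 3*x**2*y - 2*x**2 + 3*x*y**2 + 3*x - y**2 - y - 1

On U_Z we set Z = 1. Each monomial c·X^i·Y^j·Z^k in F becomes c·x^i·y^j·1^k = c·x^i·y^j.
Substituting Z = 1: F(X, Y, 1) = x**3 + 3*x**2*y - 2*x**2 + 3*x*y**2 + 3*x - y**2 - y - 1.
Note: deg(f) ≤ deg(F) = 3; strict inequality happens when F is divisible by Z (lost terms).


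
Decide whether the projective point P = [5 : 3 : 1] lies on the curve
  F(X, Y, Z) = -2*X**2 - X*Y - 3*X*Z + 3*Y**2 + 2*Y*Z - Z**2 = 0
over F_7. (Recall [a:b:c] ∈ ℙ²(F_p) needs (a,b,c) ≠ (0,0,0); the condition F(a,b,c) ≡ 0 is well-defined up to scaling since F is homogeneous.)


F(5,3,1) ≡ 1 (mod 7); P is NOT on the curve.

Evaluate F(5, 3, 1) term-by-term (mod 7).
  -2*X**2 ↦ -2·25·1·1 = -50
  -X*Y ↦ -1·5·3·1 = -15
  -3*X*Z ↦ -3·5·1·1 = -15
  3*Y**2 ↦ 3·1·9·1 = 27
  2*Y*Z ↦ 2·1·3·1 = 6
  -Z**2 ↦ -1·1·1·1 = -1
Sum: F(5, 3, 1) = (-50) + (-15) + (-15) + (27) + (6) + (-1) = -48.
Reducing mod 7: -48 ≡ 1 (mod 7).
Since F(a, b, c) ≡ 1 ≠ 0 (mod 7), P does NOT lie on the curve.


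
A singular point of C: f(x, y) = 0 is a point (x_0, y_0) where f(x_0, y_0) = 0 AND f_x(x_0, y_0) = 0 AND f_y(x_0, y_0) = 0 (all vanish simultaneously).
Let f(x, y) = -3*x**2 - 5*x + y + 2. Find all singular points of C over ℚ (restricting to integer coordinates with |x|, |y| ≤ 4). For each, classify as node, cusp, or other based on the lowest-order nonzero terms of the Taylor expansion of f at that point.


No singular points in the scanned grid; C is smooth there.

Compute partial derivatives:
  f_x = -6*x - 5.
  f_y = 1.
f_y = 1 is a nonzero constant, so f_y never vanishes: no point (x, y) can satisfy f = f_x = f_y = 0. In particular no (x, y) ∈ {−4, ..., 4}² is singular; the curve is smooth.


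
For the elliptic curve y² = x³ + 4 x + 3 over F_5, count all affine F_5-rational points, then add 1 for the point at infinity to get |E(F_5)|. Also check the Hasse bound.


Affine points = {(2, 2), (2, 3)}; affine count = 2; |E(F_5)| = 3.

Discriminant check: Δ ∝ 4a³ + 27b² = 4·4³ + 27·3² = 4·64 + 27·9 ≡ 4 (mod 5). Nonzero ⇒ E is nonsingular.
For each x ∈ F_5, compute rhs = x³ + 4·x + 3 mod 5, then count y ∈ F_5 with y² ≡ rhs.
  x = 0: rhs = 3, matching y values: none (0 points).
  x = 1: rhs = 3, matching y values: none (0 points).
  x = 2: rhs = 4, matching y values: 2, 3 (2 points).
  x = 3: rhs = 2, matching y values: none (0 points).
  x = 4: rhs = 3, matching y values: none (0 points).
Total affine count: 2.
Full point count |E(F_5)| = 2 + 1 = 3.
Hasse bound: |3 − (5+1)| = |-3| = 3 ≤ 2√5 ≈ 4.4721 ✓.


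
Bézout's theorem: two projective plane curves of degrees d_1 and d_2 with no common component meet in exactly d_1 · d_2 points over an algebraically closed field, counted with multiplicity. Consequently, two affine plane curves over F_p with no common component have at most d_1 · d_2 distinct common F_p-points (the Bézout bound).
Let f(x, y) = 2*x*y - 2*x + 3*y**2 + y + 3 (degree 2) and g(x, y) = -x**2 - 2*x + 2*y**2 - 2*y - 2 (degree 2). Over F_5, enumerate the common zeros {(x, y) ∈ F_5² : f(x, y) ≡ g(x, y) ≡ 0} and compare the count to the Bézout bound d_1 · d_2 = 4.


Common zeros: {(3, 3)}; count = 1; Bézout bound = 4.

deg(f) = 2, deg(g) = 2, so Bézout bound = 4.
Scan x ∈ F_5. For each x, list the y ∈ F_5 with f(x, y) ≡ 0 and those with g(x, y) ≡ 0 (mod 5); the common zeros in that column are the intersection.
  x = 0: f ≡ 0 at y ∈ {4}; g ≡ 0 at y ∈ {3}; common: ∅.
  x = 1: f ≡ 0 at y ∈ ∅; g ≡ 0 at y ∈ {0, 1}; common: ∅.
  x = 2: f ≡ 0 at y ∈ ∅; g ≡ 0 at y ∈ {0, 1}; common: ∅.
  x = 3: f ≡ 0 at y ∈ {3}; g ≡ 0 at y ∈ {3}; common: {3}.
  x = 4: f ≡ 0 at y ∈ {0, 2}; g ≡ 0 at y ∈ ∅; common: ∅.
Collecting: common zeros = {(3, 3)}, so the count is 1.
Comparison with the Bézout bound: 1 ≤ 4 = deg(f)·deg(g), as expected for curves with no common component (the affine F_5-count falls short of the bound because intersections may lie at infinity, over extension fields, or carry multiplicity).


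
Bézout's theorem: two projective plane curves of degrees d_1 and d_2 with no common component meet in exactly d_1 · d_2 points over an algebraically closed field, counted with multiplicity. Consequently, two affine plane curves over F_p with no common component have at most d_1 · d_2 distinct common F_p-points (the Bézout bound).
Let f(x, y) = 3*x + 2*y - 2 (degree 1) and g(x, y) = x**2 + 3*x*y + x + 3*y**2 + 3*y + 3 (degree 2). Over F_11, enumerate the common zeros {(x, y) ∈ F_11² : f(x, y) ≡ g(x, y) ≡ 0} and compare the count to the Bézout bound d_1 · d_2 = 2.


Common zeros: {(1, 5), (7, 7)}; count = 2; Bézout bound = 2.

deg(f) = 1, deg(g) = 2, so Bézout bound = 2.
Scan x ∈ F_11. For each x, list the y ∈ F_11 with f(x, y) ≡ 0 and those with g(x, y) ≡ 0 (mod 11); the common zeros in that column are the intersection.
  x = 0: f ≡ 0 at y ∈ {1}; g ≡ 0 at y ∈ ∅; common: ∅.
  x = 1: f ≡ 0 at y ∈ {5}; g ≡ 0 at y ∈ {4, 5}; common: {5}.
  x = 2: f ≡ 0 at y ∈ {9}; g ≡ 0 at y ∈ ∅; common: ∅.
  x = 3: f ≡ 0 at y ∈ {2}; g ≡ 0 at y ∈ ∅; common: ∅.
  x = 4: f ≡ 0 at y ∈ {6}; g ≡ 0 at y ∈ {7, 10}; common: ∅.
  x = 5: f ≡ 0 at y ∈ {10}; g ≡ 0 at y ∈ {0, 5}; common: ∅.
  x = 6: f ≡ 0 at y ∈ {3}; g ≡ 0 at y ∈ {2}; common: ∅.
  x = 7: f ≡ 0 at y ∈ {7}; g ≡ 0 at y ∈ {7}; common: {7}.
  x = 8: f ≡ 0 at y ∈ {0}; g ≡ 0 at y ∈ {4, 9}; common: ∅.
  x = 9: f ≡ 0 at y ∈ {4}; g ≡ 0 at y ∈ {2, 10}; common: ∅.
  x = 10: f ≡ 0 at y ∈ {8}; g ≡ 0 at y ∈ ∅; common: ∅.
Collecting: common zeros = {(1, 5), (7, 7)}, so the count is 2.
Comparison with the Bézout bound: 2 ≤ 2 = deg(f)·deg(g), as expected for curves with no common component (the bound is attained).


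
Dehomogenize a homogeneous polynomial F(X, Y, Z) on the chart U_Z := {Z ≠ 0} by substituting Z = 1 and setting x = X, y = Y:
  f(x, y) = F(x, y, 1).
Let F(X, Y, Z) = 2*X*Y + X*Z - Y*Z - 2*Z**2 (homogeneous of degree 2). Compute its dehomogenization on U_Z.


f(x, y) = 2*x*y + x - y - 2

On U_Z we set Z = 1. Each monomial c·X^i·Y^j·Z^k in F becomes c·x^i·y^j·1^k = c·x^i·y^j.
Substituting Z = 1: F(X, Y, 1) = 2*x*y + x - y - 2.
Note: deg(f) ≤ deg(F) = 2; strict inequality happens when F is divisible by Z (lost terms).


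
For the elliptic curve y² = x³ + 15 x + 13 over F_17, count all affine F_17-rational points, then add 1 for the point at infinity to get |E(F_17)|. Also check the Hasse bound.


Affine points = {(0, 8), (0, 9), (2, 0), (3, 0), (4, 1), (4, 16), (5, 3), (5, 14), (6, 8), (6, 9), (7, 6), (7, 11), (8, 4), (8, 13), (11, 8), (11, 9), (12, 0), (13, 5), (13, 12), (14, 3), (14, 14), (15, 3), (15, 14)}; affine count = 23; |E(F_17)| = 24.

Discriminant check: Δ ∝ 4a³ + 27b² = 4·15³ + 27·13² = 4·3375 + 27·169 ≡ 9 (mod 17). Nonzero ⇒ E is nonsingular.
For each x ∈ F_17, compute rhs = x³ + 15·x + 13 mod 17, then count y ∈ F_17 with y² ≡ rhs.
  x = 0: rhs = 13, matching y values: 8, 9 (2 points).
  x = 1: rhs = 12, matching y values: none (0 points).
  x = 2: rhs = 0, matching y values: 0 (1 points).
  x = 3: rhs = 0, matching y values: 0 (1 points).
  x = 4: rhs = 1, matching y values: 1, 16 (2 points).
  x = 5: rhs = 9, matching y values: 3, 14 (2 points).
  x = 6: rhs = 13, matching y values: 8, 9 (2 points).
  x = 7: rhs = 2, matching y values: 6, 11 (2 points).
  x = 8: rhs = 16, matching y values: 4, 13 (2 points).
  x = 9: rhs = 10, matching y values: none (0 points).
  x = 10: rhs = 7, matching y values: none (0 points).
  x = 11: rhs = 13, matching y values: 8, 9 (2 points).
  x = 12: rhs = 0, matching y values: 0 (1 points).
  x = 13: rhs = 8, matching y values: 5, 12 (2 points).
  x = 14: rhs = 9, matching y values: 3, 14 (2 points).
  x = 15: rhs = 9, matching y values: 3, 14 (2 points).
  x = 16: rhs = 14, matching y values: none (0 points).
Total affine count: 23.
Full point count |E(F_17)| = 23 + 1 = 24.
Hasse bound: |24 − (17+1)| = |6| = 6 ≤ 2√17 ≈ 8.2462 ✓.


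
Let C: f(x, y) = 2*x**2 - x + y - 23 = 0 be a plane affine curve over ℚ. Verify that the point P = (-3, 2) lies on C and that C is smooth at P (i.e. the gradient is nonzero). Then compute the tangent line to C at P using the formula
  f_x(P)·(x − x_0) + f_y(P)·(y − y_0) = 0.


Tangent line at P: -13*x + y - 41 = 0.

Step 1: f(-3, 2) = 0, so P lies on C.
Step 2: partial derivatives
  f_x(x, y) = 4*x - 1, f_y(x, y) = 1.
  f_x(P) = -13, f_y(P) = 1 (gradient nonzero, so P is smooth).
Step 3: tangent line at P: -13·(x − -3) + 1·(y − 2) = 0.
Expanding: -13*x + y - 41 = 0.


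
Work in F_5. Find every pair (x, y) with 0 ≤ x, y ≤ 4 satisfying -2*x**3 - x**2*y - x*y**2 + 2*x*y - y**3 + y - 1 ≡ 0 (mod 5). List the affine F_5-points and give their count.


Affine F_5-points: {(0, 3), (1, 4), (3, 0), (3, 3), (3, 4), (4, 4)}; count = 6.

For each of the 25 pairs (x, y) ∈ F_5², evaluate f(x, y) mod 5. Record the zeros.
  x = 0: [0↦4, 1↦4, 2↦3, 3↦0, 4↦4]  zeros at y ∈ {3}
  x = 1: [0↦2, 1↦2, 2↦4, 3↦2, 4↦0]  zeros at y ∈ {4}
  x = 2: [0↦3, 1↦1, 2↦4, 3↦1, 4↦1]  zeros at y ∈ ∅
  x = 3: [0↦0, 1↦4, 2↦1, 3↦0, 4↦0]  zeros at y ∈ {0, 3, 4}
  x = 4: [0↦1, 1↦4, 2↦3, 3↦2, 4↦0]  zeros at y ∈ {4}
Collecting zeros: affine points = {(0, 3), (1, 4), (3, 0), (3, 3), (3, 4), (4, 4)}.
Total count |C(F_5)_aff| = 6.


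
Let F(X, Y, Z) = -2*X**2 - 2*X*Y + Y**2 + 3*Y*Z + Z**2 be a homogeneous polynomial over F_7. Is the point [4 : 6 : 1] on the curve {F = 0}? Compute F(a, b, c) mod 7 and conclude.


F(4,6,1) ≡ 3 (mod 7); P is NOT on the curve.

Evaluate F(4, 6, 1) term-by-term (mod 7).
  -2*X**2 ↦ -2·16·1·1 = -32
  -2*X*Y ↦ -2·4·6·1 = -48
  Y**2 ↦ 1·1·36·1 = 36
  3*Y*Z ↦ 3·1·6·1 = 18
  Z**2 ↦ 1·1·1·1 = 1
Sum: F(4, 6, 1) = (-32) + (-48) + (36) + (18) + (1) = -25.
Reducing mod 7: -25 ≡ 3 (mod 7).
Since F(a, b, c) ≡ 3 ≠ 0 (mod 7), P does NOT lie on the curve.


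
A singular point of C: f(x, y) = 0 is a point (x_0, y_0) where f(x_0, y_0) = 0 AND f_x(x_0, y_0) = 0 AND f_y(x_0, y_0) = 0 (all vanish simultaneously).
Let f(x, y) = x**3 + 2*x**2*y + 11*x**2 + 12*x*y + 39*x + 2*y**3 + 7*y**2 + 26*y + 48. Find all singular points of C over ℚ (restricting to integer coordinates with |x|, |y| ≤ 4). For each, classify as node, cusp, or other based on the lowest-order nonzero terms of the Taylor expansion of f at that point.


Singular points: {(-3, -1)}; classification: cusp.

Compute partial derivatives:
  f_x = 3*x**2 + 4*x*y + 22*x + 12*y + 39.
  f_y = 2*x**2 + 12*x + 6*y**2 + 14*y + 26.
Scan x_0 ∈ {−4, ..., 4}. For each x_0, f_y(x_0, y) is a polynomial in y; find its integer roots y ∈ {−4, ..., 4}, then test f_x and f at those candidates.
  x = -4: f_y(-4, y) = 6*y**2 + 14*y + 10; no integer root y with |y| ≤ 4.
  x = -3: f_y(-3, y) = 6*y**2 + 14*y + 8; vanishes at y ∈ {-1}. (-3, -1): f_x = 0, f = 0 — SINGULAR.
  x = -2: f_y(-2, y) = 6*y**2 + 14*y + 10; no integer root y with |y| ≤ 4.
  x = -1: f_y(-1, y) = 6*y**2 + 14*y + 16; no integer root y with |y| ≤ 4.
  x = 0: f_y(0, y) = 6*y**2 + 14*y + 26; no integer root y with |y| ≤ 4.
  x = 1: f_y(1, y) = 6*y**2 + 14*y + 40; no integer root y with |y| ≤ 4.
  x = 2: f_y(2, y) = 6*y**2 + 14*y + 58; no integer root y with |y| ≤ 4.
  x = 3: f_y(3, y) = 6*y**2 + 14*y + 80; no integer root y with |y| ≤ 4.
  x = 4: f_y(4, y) = 6*y**2 + 14*y + 106; no integer root y with |y| ≤ 4.
Only singular point on the grid: (-3, -1).
Classify: substitute x = -3 + u, y = -1 + v and expand: f = u**3 + 2*u**2*v + 2*v**3 + v**2.
No constant or linear terms (consistent with a singular point). Quadratic part: v**2. Cubic part: u**3 + 2*u**2*v + 2*v**3.
The quadratic part v**2 is a perfect square, so there is a single (double) tangent line v = 0, i.e. y = -1. Restricting the cubic part to that line (v = 0) leaves u**3 ≠ 0, so f is not divisible by v and the branch is v² ≈ -u**3 to lowest order — this is a cusp.
Classification: cusp.


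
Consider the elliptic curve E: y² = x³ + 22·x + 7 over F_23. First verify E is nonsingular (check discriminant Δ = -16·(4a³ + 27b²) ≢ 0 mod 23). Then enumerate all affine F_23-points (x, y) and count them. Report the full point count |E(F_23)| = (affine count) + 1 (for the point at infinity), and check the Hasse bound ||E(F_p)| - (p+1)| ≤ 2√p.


Affine points = {(2, 6), (2, 17), (3, 10), (3, 13), (5, 9), (5, 14), (10, 10), (10, 13), (11, 4), (11, 19), (13, 11), (13, 12), (14, 0), (15, 3), (15, 20), (16, 4), (16, 19), (17, 2), (17, 21), (18, 5), (18, 18), (19, 4), (19, 19), (20, 11), (20, 12), (21, 1), (21, 22)}; affine count = 27; |E(F_23)| = 28.

Discriminant check: Δ ∝ 4a³ + 27b² = 4·22³ + 27·7² = 4·10648 + 27·49 ≡ 8 (mod 23). Nonzero ⇒ E is nonsingular.
For each x ∈ F_23, compute rhs = x³ + 22·x + 7 mod 23, then count y ∈ F_23 with y² ≡ rhs.
  x = 0: rhs = 7, matching y values: none (0 points).
  x = 1: rhs = 7, matching y values: none (0 points).
  x = 2: rhs = 13, matching y values: 6, 17 (2 points).
  x = 3: rhs = 8, matching y values: 10, 13 (2 points).
  x = 4: rhs = 21, matching y values: none (0 points).
  x = 5: rhs = 12, matching y values: 9, 14 (2 points).
  x = 6: rhs = 10, matching y values: none (0 points).
  x = 7: rhs = 21, matching y values: none (0 points).
  x = 8: rhs = 5, matching y values: none (0 points).
  x = 9: rhs = 14, matching y values: none (0 points).
  x = 10: rhs = 8, matching y values: 10, 13 (2 points).
  x = 11: rhs = 16, matching y values: 4, 19 (2 points).
  x = 12: rhs = 21, matching y values: none (0 points).
  x = 13: rhs = 6, matching y values: 11, 12 (2 points).
  x = 14: rhs = 0, matching y values: 0 (1 points).
  x = 15: rhs = 9, matching y values: 3, 20 (2 points).
  x = 16: rhs = 16, matching y values: 4, 19 (2 points).
  x = 17: rhs = 4, matching y values: 2, 21 (2 points).
  x = 18: rhs = 2, matching y values: 5, 18 (2 points).
  x = 19: rhs = 16, matching y values: 4, 19 (2 points).
  x = 20: rhs = 6, matching y values: 11, 12 (2 points).
  x = 21: rhs = 1, matching y values: 1, 22 (2 points).
  x = 22: rhs = 7, matching y values: none (0 points).
Total affine count: 27.
Full point count |E(F_23)| = 27 + 1 = 28.
Hasse bound: |28 − (23+1)| = |4| = 4 ≤ 2√23 ≈ 9.5917 ✓.


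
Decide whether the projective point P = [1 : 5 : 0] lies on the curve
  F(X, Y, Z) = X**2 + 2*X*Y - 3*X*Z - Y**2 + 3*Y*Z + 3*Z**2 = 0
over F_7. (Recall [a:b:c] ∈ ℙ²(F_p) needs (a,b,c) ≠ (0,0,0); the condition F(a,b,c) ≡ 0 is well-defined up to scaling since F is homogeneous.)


F(1,5,0) ≡ 0 (mod 7); P is on the curve.

Evaluate F(1, 5, 0) term-by-term (mod 7).
  X**2 ↦ 1·1·1·1 = 1
  2*X*Y ↦ 2·1·5·1 = 10
  -3*X*Z ↦ -3·1·1·0 = 0
  -Y**2 ↦ -1·1·25·1 = -25
  3*Y*Z ↦ 3·1·5·0 = 0
  3*Z**2 ↦ 3·1·1·0 = 0
Sum: F(1, 5, 0) = (1) + (10) + (0) + (-25) + (0) + (0) = -14.
Reducing mod 7: -14 ≡ 0 (mod 7).
Since F(a, b, c) ≡ 0 (mod 7), P lies on the curve.


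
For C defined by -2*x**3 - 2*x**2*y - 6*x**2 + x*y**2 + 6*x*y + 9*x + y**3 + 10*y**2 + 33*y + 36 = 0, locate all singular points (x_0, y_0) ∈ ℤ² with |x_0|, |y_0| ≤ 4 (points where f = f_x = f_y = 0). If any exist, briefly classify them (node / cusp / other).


Singular points: {(0, -3)}; classification: cusp.

Compute partial derivatives:
  f_x = -6*x**2 - 4*x*y - 12*x + y**2 + 6*y + 9.
  f_y = -2*x**2 + 2*x*y + 6*x + 3*y**2 + 20*y + 33.
Scan x_0 ∈ {−4, ..., 4}. For each x_0, f_y(x_0, y) is a polynomial in y; find its integer roots y ∈ {−4, ..., 4}, then test f_x and f at those candidates.
  x = -4: f_y(-4, y) = 3*y**2 + 12*y - 23; no integer root y with |y| ≤ 4.
  x = -3: f_y(-3, y) = 3*y**2 + 14*y - 3; no integer root y with |y| ≤ 4.
  x = -2: f_y(-2, y) = 3*y**2 + 16*y + 13; vanishes at y ∈ {-1}. (-2, -1): f_x = -4 ≠ 0.
  x = -1: f_y(-1, y) = 3*y**2 + 18*y + 25; no integer root y with |y| ≤ 4.
  x = 0: f_y(0, y) = 3*y**2 + 20*y + 33; vanishes at y ∈ {-3}. (0, -3): f_x = 0, f = 0 — SINGULAR.
  x = 1: f_y(1, y) = 3*y**2 + 22*y + 37; no integer root y with |y| ≤ 4.
  x = 2: f_y(2, y) = 3*y**2 + 24*y + 37; no integer root y with |y| ≤ 4.
  x = 3: f_y(3, y) = 3*y**2 + 26*y + 33; no integer root y with |y| ≤ 4.
  x = 4: f_y(4, y) = 3*y**2 + 28*y + 25; vanishes at y ∈ {-1}. (4, -1): f_x = -124 ≠ 0.
Only singular point on the grid: (0, -3).
Classify: substitute x = 0 + u, y = -3 + v and expand: f = -2*u**3 - 2*u**2*v + u*v**2 + v**3 + v**2.
No constant or linear terms (consistent with a singular point). Quadratic part: v**2. Cubic part: -2*u**3 - 2*u**2*v + u*v**2 + v**3.
The quadratic part v**2 is a perfect square, so there is a single (double) tangent line v = 0, i.e. y = -3. Restricting the cubic part to that line (v = 0) leaves -2*u**3 ≠ 0, so f is not divisible by v and the branch is v² ≈ 2*u**3 to lowest order — this is a cusp.
Classification: cusp.


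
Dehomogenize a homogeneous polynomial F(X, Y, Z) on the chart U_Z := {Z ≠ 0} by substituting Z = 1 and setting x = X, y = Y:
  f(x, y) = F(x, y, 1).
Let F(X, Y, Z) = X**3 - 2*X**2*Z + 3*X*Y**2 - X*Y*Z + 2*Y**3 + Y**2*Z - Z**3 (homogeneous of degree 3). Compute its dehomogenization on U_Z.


f(x, y) = x**3 - 2*x**2 + 3*x*y**2 - x*y + 2*y**3 + y**2 - 1

On U_Z we set Z = 1. Each monomial c·X^i·Y^j·Z^k in F becomes c·x^i·y^j·1^k = c·x^i·y^j.
Substituting Z = 1: F(X, Y, 1) = x**3 - 2*x**2 + 3*x*y**2 - x*y + 2*y**3 + y**2 - 1.
Note: deg(f) ≤ deg(F) = 3; strict inequality happens when F is divisible by Z (lost terms).


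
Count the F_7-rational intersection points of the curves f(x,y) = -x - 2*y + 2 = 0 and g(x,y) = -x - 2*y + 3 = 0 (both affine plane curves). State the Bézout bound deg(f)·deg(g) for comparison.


Common zeros: ∅; count = 0; Bézout bound = 1.

deg(f) = 1, deg(g) = 1, so Bézout bound = 1.
Scan x ∈ F_7. For each x, list the y ∈ F_7 with f(x, y) ≡ 0 and those with g(x, y) ≡ 0 (mod 7); the common zeros in that column are the intersection.
  x = 0: f ≡ 0 at y ∈ {1}; g ≡ 0 at y ∈ {5}; common: ∅.
  x = 1: f ≡ 0 at y ∈ {4}; g ≡ 0 at y ∈ {1}; common: ∅.
  x = 2: f ≡ 0 at y ∈ {0}; g ≡ 0 at y ∈ {4}; common: ∅.
  x = 3: f ≡ 0 at y ∈ {3}; g ≡ 0 at y ∈ {0}; common: ∅.
  x = 4: f ≡ 0 at y ∈ {6}; g ≡ 0 at y ∈ {3}; common: ∅.
  x = 5: f ≡ 0 at y ∈ {2}; g ≡ 0 at y ∈ {6}; common: ∅.
  x = 6: f ≡ 0 at y ∈ {5}; g ≡ 0 at y ∈ {2}; common: ∅.
Collecting: common zeros = ∅, so the count is 0.
Comparison with the Bézout bound: 0 ≤ 1 = deg(f)·deg(g), as expected for curves with no common component (the affine F_7-count falls short of the bound because intersections may lie at infinity, over extension fields, or carry multiplicity).


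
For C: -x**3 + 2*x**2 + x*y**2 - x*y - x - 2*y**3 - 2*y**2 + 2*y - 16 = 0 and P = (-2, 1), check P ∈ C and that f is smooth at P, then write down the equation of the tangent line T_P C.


Tangent line at P: -21*x - 10*y - 32 = 0.

Step 1: f(-2, 1) = 0, so P lies on C.
Step 2: partial derivatives
  f_x(x, y) = -3*x**2 + 4*x + y**2 - y - 1, f_y(x, y) = 2*x*y - x - 6*y**2 - 4*y + 2.
  f_x(P) = -21, f_y(P) = -10 (gradient nonzero, so P is smooth).
Step 3: tangent line at P: -21·(x − -2) + -10·(y − 1) = 0.
Expanding: -21*x - 10*y - 32 = 0.


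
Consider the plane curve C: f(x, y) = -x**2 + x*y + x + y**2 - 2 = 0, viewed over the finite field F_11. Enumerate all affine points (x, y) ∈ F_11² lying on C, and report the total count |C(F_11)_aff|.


Affine F_11-points: {(1, 1), (1, 9), (2, 3), (2, 6), (5, 0), (5, 6), (7, 0), (7, 4), (9, 4), (9, 9)}; count = 10.

For each of the 121 pairs (x, y) ∈ F_11², evaluate f(x, y) mod 11. Record the zeros.
  x = 0: [0↦9, 1↦10, 2↦2, 3↦7, 4↦3, 5↦1, 6↦1, 7↦3, 8↦7, 9↦2, 10↦10]  zeros at y ∈ ∅
  x = 1: [0↦9, 1↦0, 2↦4, 3↦10, 4↦7, 5↦6, 6↦7, 7↦10, 8↦4, 9↦0, 10↦9]  zeros at y ∈ {1, 9}
  x = 2: [0↦7, 1↦10, 2↦4, 3↦0, 4↦9, 5↦9, 6↦0, 7↦4, 8↦10, 9↦7, 10↦6]  zeros at y ∈ {3, 6}
  x = 3: [0↦3, 1↦7, 2↦2, 3↦10, 4↦9, 5↦10, 6↦2, 7↦7, 8↦3, 9↦1, 10↦1]  zeros at y ∈ ∅
  x = 4: [0↦8, 1↦2, 2↦9, 3↦7, 4↦7, 5↦9, 6↦2, 7↦8, 8↦5, 9↦4, 10↦5]  zeros at y ∈ ∅
  x = 5: [0↦0, 1↦6, 2↦3, 3↦2, 4↦3, 5↦6, 6↦0, 7↦7, 8↦5, 9↦5, 10↦7]  zeros at y ∈ {0, 6}
  x = 6: [0↦1, 1↦8, 2↦6, 3↦6, 4↦8, 5↦1, 6↦7, 7↦4, 8↦3, 9↦4, 10↦7]  zeros at y ∈ ∅
  x = 7: [0↦0, 1↦8, 2↦7, 3↦8, 4↦0, 5↦5, 6↦1, 7↦10, 8↦10, 9↦1, 10↦5]  zeros at y ∈ {0, 4}
  x = 8: [0↦8, 1↦6, 2↦6, 3↦8, 4↦1, 5↦7, 6↦4, 7↦3, 8↦4, 9↦7, 10↦1]  zeros at y ∈ ∅
  x = 9: [0↦3, 1↦2, 2↦3, 3↦6, 4↦0, 5↦7, 6↦5, 7↦5, 8↦7, 9↦0, 10↦6]  zeros at y ∈ {4, 9}
  x = 10: [0↦7, 1↦7, 2↦9, 3↦2, 4↦8, 5↦5, 6↦4, 7↦5, 8↦8, 9↦2, 10↦9]  zeros at y ∈ ∅
Collecting zeros: affine points = {(1, 1), (1, 9), (2, 3), (2, 6), (5, 0), (5, 6), (7, 0), (7, 4), (9, 4), (9, 9)}.
Total count |C(F_11)_aff| = 10.


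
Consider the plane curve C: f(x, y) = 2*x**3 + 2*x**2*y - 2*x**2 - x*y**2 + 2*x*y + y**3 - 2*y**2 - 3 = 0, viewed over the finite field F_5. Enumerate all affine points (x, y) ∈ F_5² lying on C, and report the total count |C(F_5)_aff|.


Affine F_5-points: {(2, 0)}; count = 1.

For each of the 25 pairs (x, y) ∈ F_5², evaluate f(x, y) mod 5. Record the zeros.
  x = 0: [0↦2, 1↦1, 2↦2, 3↦1, 4↦4]  zeros at y ∈ ∅
  x = 1: [0↦2, 1↦4, 2↦1, 3↦4, 4↦4]  zeros at y ∈ ∅
  x = 2: [0↦0, 1↦4, 2↦1, 3↦2, 4↦3]  zeros at y ∈ {0}
  x = 3: [0↦3, 1↦3, 2↦4, 3↦2, 4↦3]  zeros at y ∈ ∅
  x = 4: [0↦3, 1↦3, 2↦2, 3↦1, 4↦1]  zeros at y ∈ ∅
Collecting zeros: affine points = {(2, 0)}.
Total count |C(F_5)_aff| = 1.


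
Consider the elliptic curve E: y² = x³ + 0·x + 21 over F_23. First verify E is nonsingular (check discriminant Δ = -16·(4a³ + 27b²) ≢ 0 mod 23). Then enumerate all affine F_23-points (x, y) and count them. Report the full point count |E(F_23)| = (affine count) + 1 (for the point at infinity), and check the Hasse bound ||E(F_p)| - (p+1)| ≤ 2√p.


Affine points = {(2, 11), (2, 12), (3, 5), (3, 18), (4, 4), (4, 19), (5, 10), (5, 13), (8, 2), (8, 21), (10, 3), (10, 20), (11, 8), (11, 15), (12, 1), (12, 22), (16, 0), (17, 9), (17, 14), (19, 7), (19, 16), (21, 6), (21, 17)}; affine count = 23; |E(F_23)| = 24.

Discriminant check: Δ ∝ 4a³ + 27b² = 4·0³ + 27·21² = 4·0 + 27·441 ≡ 16 (mod 23). Nonzero ⇒ E is nonsingular.
For each x ∈ F_23, compute rhs = x³ + 0·x + 21 mod 23, then count y ∈ F_23 with y² ≡ rhs.
  x = 0: rhs = 21, matching y values: none (0 points).
  x = 1: rhs = 22, matching y values: none (0 points).
  x = 2: rhs = 6, matching y values: 11, 12 (2 points).
  x = 3: rhs = 2, matching y values: 5, 18 (2 points).
  x = 4: rhs = 16, matching y values: 4, 19 (2 points).
  x = 5: rhs = 8, matching y values: 10, 13 (2 points).
  x = 6: rhs = 7, matching y values: none (0 points).
  x = 7: rhs = 19, matching y values: none (0 points).
  x = 8: rhs = 4, matching y values: 2, 21 (2 points).
  x = 9: rhs = 14, matching y values: none (0 points).
  x = 10: rhs = 9, matching y values: 3, 20 (2 points).
  x = 11: rhs = 18, matching y values: 8, 15 (2 points).
  x = 12: rhs = 1, matching y values: 1, 22 (2 points).
  x = 13: rhs = 10, matching y values: none (0 points).
  x = 14: rhs = 5, matching y values: none (0 points).
  x = 15: rhs = 15, matching y values: none (0 points).
  x = 16: rhs = 0, matching y values: 0 (1 points).
  x = 17: rhs = 12, matching y values: 9, 14 (2 points).
  x = 18: rhs = 11, matching y values: none (0 points).
  x = 19: rhs = 3, matching y values: 7, 16 (2 points).
  x = 20: rhs = 17, matching y values: none (0 points).
  x = 21: rhs = 13, matching y values: 6, 17 (2 points).
  x = 22: rhs = 20, matching y values: none (0 points).
Total affine count: 23.
Full point count |E(F_23)| = 23 + 1 = 24.
Hasse bound: |24 − (23+1)| = |0| = 0 ≤ 2√23 ≈ 9.5917 ✓.


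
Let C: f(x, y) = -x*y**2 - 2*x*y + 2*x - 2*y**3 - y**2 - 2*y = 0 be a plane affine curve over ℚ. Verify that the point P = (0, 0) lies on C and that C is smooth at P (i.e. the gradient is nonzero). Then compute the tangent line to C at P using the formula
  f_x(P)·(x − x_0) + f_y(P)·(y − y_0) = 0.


Tangent line at P: 2*x - 2*y = 0.

Step 1: f(0, 0) = 0, so P lies on C.
Step 2: partial derivatives
  f_x(x, y) = -y**2 - 2*y + 2, f_y(x, y) = -2*x*y - 2*x - 6*y**2 - 2*y - 2.
  f_x(P) = 2, f_y(P) = -2 (gradient nonzero, so P is smooth).
Step 3: tangent line at P: 2·(x − 0) + -2·(y − 0) = 0.
Expanding: 2*x - 2*y = 0.


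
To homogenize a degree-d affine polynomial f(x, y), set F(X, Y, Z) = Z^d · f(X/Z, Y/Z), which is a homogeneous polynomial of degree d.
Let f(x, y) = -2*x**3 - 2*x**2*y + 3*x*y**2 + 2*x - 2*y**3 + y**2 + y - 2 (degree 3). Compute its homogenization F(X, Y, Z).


F(X, Y, Z) = -2*X**3 - 2*X**2*Y + 3*X*Y**2 + 2*X*Z**2 - 2*Y**3 + Y**2*Z + Y*Z**2 - 2*Z**3

deg(f) = 3.
Substitute x = X/Z, y = Y/Z into f, then multiply by Z^3.
  monomial -2·x^3·y^0 ↦ -2·X^3·Y^0·Z^0.
  monomial -2·x^2·y^1 ↦ -2·X^2·Y^1·Z^0.
  monomial 3·x^1·y^2 ↦ 3·X^1·Y^2·Z^0.
  monomial 2·x^1·y^0 ↦ 2·X^1·Y^0·Z^2.
  monomial -2·x^0·y^3 ↦ -2·X^0·Y^3·Z^0.
  monomial 1·x^0·y^2 ↦ 1·X^0·Y^2·Z^1.
  monomial 1·x^0·y^1 ↦ 1·X^0·Y^1·Z^2.
  monomial -2·x^0·y^0 ↦ -2·X^0·Y^0·Z^3.
Collecting: F(X, Y, Z) = -2*X**3 - 2*X**2*Y + 3*X*Y**2 + 2*X*Z**2 - 2*Y**3 + Y**2*Z + Y*Z**2 - 2*Z**3.


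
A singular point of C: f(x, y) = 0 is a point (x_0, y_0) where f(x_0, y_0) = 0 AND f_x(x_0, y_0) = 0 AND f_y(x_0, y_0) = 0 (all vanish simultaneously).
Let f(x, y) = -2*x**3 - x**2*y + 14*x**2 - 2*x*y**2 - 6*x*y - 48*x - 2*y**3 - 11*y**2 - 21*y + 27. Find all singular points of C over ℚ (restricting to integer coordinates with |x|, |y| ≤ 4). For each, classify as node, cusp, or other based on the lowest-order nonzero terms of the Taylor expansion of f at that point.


Singular points: {(3, -3)}; classification: node.

Compute partial derivatives:
  f_x = -6*x**2 - 2*x*y + 28*x - 2*y**2 - 6*y - 48.
  f_y = -x**2 - 4*x*y - 6*x - 6*y**2 - 22*y - 21.
Scan x_0 ∈ {−4, ..., 4}. For each x_0, f_y(x_0, y) is a polynomial in y; find its integer roots y ∈ {−4, ..., 4}, then test f_x and f at those candidates.
  x = -4: f_y(-4, y) = -6*y**2 - 6*y - 13; no integer root y with |y| ≤ 4.
  x = -3: f_y(-3, y) = -6*y**2 - 10*y - 12; no integer root y with |y| ≤ 4.
  x = -2: f_y(-2, y) = -6*y**2 - 14*y - 13; no integer root y with |y| ≤ 4.
  x = -1: f_y(-1, y) = -6*y**2 - 18*y - 16; no integer root y with |y| ≤ 4.
  x = 0: f_y(0, y) = -6*y**2 - 22*y - 21; no integer root y with |y| ≤ 4.
  x = 1: f_y(1, y) = -6*y**2 - 26*y - 28; vanishes at y ∈ {-2}. (1, -2): f_x = -18 ≠ 0.
  x = 2: f_y(2, y) = -6*y**2 - 30*y - 37; no integer root y with |y| ≤ 4.
  x = 3: f_y(3, y) = -6*y**2 - 34*y - 48; vanishes at y ∈ {-3}. (3, -3): f_x = 0, f = 0 — SINGULAR.
  x = 4: f_y(4, y) = -6*y**2 - 38*y - 61; no integer root y with |y| ≤ 4.
Only singular point on the grid: (3, -3).
Classify: substitute x = 3 + u, y = -3 + v and expand: f = -2*u**3 - u**2*v - u**2 - 2*u*v**2 - 2*v**3 + v**2.
No constant or linear terms (consistent with a singular point). Quadratic part: -u**2 + v**2. Cubic part: -2*u**3 - u**2*v - 2*u*v**2 - 2*v**3.
The quadratic part v**2 - u**2 = (v − u)(v + u) splits into two distinct linear factors, so there are two distinct tangent lines y − -3 = ±(x − 3) — this is a node (ordinary double point).
Classification: node.


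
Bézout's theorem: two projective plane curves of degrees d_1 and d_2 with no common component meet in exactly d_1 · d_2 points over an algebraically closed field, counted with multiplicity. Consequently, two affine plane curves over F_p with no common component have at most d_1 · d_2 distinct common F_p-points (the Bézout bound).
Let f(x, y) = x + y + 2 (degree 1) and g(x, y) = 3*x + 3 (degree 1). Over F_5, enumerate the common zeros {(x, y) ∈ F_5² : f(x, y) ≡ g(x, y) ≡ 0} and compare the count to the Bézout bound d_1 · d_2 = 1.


Common zeros: {(4, 4)}; count = 1; Bézout bound = 1.

deg(f) = 1, deg(g) = 1, so Bézout bound = 1.
Scan x ∈ F_5. For each x, list the y ∈ F_5 with f(x, y) ≡ 0 and those with g(x, y) ≡ 0 (mod 5); the common zeros in that column are the intersection.
  x = 0: f ≡ 0 at y ∈ {3}; g ≡ 0 at y ∈ ∅; common: ∅.
  x = 1: f ≡ 0 at y ∈ {2}; g ≡ 0 at y ∈ ∅; common: ∅.
  x = 2: f ≡ 0 at y ∈ {1}; g ≡ 0 at y ∈ ∅; common: ∅.
  x = 3: f ≡ 0 at y ∈ {0}; g ≡ 0 at y ∈ ∅; common: ∅.
  x = 4: f ≡ 0 at y ∈ {4}; g ≡ 0 at y ∈ {0, 1, 2, 3, 4}; common: {4}.
Collecting: common zeros = {(4, 4)}, so the count is 1.
Comparison with the Bézout bound: 1 ≤ 1 = deg(f)·deg(g), as expected for curves with no common component (the bound is attained).
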